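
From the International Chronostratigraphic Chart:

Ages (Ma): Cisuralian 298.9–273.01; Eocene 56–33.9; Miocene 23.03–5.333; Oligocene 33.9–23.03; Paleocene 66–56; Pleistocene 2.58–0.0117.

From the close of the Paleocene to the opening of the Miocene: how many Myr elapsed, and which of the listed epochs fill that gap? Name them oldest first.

32.97 million years; Eocene, Oligocene

The Paleocene closes at 56 Ma and the Miocene opens at 23.03 Ma, so the interval is 56 − 23.03 = 32.97 Myr.
An epoch fits inside if it starts at or after 56 Ma and ends at or before 23.03 Ma; oldest first that gives Eocene, Oligocene.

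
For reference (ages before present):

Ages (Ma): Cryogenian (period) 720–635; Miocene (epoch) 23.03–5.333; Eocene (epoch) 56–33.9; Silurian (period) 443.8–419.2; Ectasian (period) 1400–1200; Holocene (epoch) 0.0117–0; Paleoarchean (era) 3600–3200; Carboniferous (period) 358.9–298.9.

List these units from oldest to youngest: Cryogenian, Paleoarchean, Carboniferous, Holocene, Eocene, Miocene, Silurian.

Paleoarchean, then Cryogenian, then Silurian, then Carboniferous, then Eocene, then Miocene, then Holocene

Read off each span (Ma): Cryogenian 720–635; Paleoarchean 3600–3200; Carboniferous 358.9–298.9; Holocene 0.0117–0; Eocene 56–33.9; Miocene 23.03–5.333; Silurian 443.8–419.2.
Larger Ma is older, so oldest→youngest is Paleoarchean, Cryogenian, Silurian, Carboniferous, Eocene, Miocene, Holocene.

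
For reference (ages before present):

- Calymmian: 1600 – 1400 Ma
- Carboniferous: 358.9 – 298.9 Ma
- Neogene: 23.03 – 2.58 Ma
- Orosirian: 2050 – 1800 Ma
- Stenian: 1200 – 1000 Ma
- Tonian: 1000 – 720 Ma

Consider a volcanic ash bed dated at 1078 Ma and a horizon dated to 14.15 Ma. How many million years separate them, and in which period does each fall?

1063.85 million years apart; the first in the Stenian, the second in the Neogene

Elapsed time: 1078 − 14.15 = 1063.85 Myr.
1078 Ma lies within 1200–1000 Ma: Stenian.
14.15 Ma lies within 23.03–2.58 Ma: Neogene.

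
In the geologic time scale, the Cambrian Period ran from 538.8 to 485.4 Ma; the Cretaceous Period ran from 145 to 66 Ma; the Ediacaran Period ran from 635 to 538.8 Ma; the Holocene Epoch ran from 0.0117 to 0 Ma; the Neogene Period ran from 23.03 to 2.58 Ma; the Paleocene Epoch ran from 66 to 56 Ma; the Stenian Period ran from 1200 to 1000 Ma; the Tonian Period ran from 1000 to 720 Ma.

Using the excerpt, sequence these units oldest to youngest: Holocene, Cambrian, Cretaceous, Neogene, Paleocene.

Read off each span (Ma): Holocene 0.0117–0; Cambrian 538.8–485.4; Cretaceous 145–66; Neogene 23.03–2.58; Paleocene 66–56.
Larger Ma is older, so oldest→youngest is Cambrian, Cretaceous, Paleocene, Neogene, Holocene.

Cambrian → Cretaceous → Paleocene → Neogene → Holocene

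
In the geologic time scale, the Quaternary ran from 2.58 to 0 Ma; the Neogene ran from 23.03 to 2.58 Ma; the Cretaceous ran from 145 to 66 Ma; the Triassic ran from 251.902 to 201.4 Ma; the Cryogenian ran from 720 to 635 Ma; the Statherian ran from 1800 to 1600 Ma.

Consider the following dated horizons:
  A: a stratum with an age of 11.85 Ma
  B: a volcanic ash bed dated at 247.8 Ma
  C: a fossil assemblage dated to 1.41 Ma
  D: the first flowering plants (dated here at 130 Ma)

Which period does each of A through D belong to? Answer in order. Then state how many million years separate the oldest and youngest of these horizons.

A — Neogene; B — Triassic; C — Quaternary; D — Cretaceous; span 246.39 million years

A: 11.85 Ma lies in 23.03–2.58 Ma, so Neogene.
B: 247.8 Ma lies in 251.902–201.4 Ma, so Triassic.
C: 1.41 Ma lies in 2.58–0 Ma, so Quaternary.
D: 130 Ma lies in 145–66 Ma, so Cretaceous.
Oldest = 247.8 Ma, youngest = 1.41 Ma → span 246.39 Myr.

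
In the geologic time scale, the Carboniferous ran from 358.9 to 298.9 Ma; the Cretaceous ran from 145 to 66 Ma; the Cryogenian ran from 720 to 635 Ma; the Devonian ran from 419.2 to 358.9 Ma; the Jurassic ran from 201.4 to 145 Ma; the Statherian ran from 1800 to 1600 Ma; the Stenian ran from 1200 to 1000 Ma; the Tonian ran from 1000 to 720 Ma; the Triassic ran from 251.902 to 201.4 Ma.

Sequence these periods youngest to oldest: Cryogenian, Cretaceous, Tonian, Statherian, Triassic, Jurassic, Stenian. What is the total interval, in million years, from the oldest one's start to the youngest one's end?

Cretaceous, Jurassic, Triassic, Cryogenian, Tonian, Stenian, Statherian; total span 1734 Myr

Start ages (Ma): Statherian 1800, Stenian 1200, Tonian 1000, Cryogenian 720, Triassic 251.902, Jurassic 201.4, Cretaceous 145.
Ordered youngest to oldest: Cretaceous, Jurassic, Triassic, Cryogenian, Tonian, Stenian, Statherian.
Span = 1800 − 66 = 1734 Myr.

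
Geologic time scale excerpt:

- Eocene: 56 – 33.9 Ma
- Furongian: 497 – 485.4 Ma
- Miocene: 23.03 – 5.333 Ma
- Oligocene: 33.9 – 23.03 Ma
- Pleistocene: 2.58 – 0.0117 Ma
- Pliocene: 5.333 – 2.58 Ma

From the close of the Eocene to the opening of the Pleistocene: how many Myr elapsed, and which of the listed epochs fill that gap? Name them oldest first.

31.32 million years; Oligocene, Miocene, Pliocene

The Eocene closes at 33.9 Ma and the Pleistocene opens at 2.58 Ma, so the interval is 33.9 − 2.58 = 31.32 Myr.
An epoch fits inside if it starts at or after 33.9 Ma and ends at or before 2.58 Ma; oldest first that gives Oligocene, Miocene, Pliocene.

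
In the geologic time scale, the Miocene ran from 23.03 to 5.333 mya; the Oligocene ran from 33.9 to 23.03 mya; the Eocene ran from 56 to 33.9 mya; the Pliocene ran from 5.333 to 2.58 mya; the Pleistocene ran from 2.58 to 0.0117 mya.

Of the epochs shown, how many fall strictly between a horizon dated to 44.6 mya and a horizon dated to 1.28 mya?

44.6 Ma sits inside the Eocene (56–33.9) and 1.28 Ma inside the Pleistocene (2.58–0.0117); neither of those is wholly between the two dates.
The listed epochs lying completely between them are Oligocene, Miocene, Pliocene — 3 in all.

3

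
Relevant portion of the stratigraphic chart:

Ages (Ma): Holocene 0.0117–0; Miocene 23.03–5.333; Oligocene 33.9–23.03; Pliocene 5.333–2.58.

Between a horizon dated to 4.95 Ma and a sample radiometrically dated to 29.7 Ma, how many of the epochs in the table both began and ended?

29.7 Ma sits inside the Oligocene (33.9–23.03) and 4.95 Ma inside the Pliocene (5.333–2.58); neither of those is wholly between the two dates.
The listed epochs lying completely between them are Miocene — 1 in all.

1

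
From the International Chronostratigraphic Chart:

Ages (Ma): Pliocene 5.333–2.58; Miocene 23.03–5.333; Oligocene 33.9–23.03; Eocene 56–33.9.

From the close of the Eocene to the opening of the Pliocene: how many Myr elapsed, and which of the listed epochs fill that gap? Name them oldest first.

28.567 million years; Oligocene, Miocene

The Eocene closes at 33.9 Ma and the Pliocene opens at 5.333 Ma, so the interval is 33.9 − 5.333 = 28.567 Myr.
An epoch fits inside if it starts at or after 33.9 Ma and ends at or before 5.333 Ma; oldest first that gives Oligocene, Miocene.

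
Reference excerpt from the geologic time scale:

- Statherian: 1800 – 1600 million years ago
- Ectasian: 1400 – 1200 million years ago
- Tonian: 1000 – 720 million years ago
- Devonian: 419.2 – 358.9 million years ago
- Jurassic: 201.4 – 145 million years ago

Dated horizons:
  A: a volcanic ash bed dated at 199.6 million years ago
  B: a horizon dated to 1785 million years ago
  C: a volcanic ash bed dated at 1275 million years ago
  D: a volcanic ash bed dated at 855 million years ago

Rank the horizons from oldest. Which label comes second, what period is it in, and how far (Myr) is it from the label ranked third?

Larger Ma means older, so oldest first: B 1785 > C 1275 > D 855 > A 199.6.
Counting 2 along gives C (1275 Ma); the excerpt puts that inside the Ectasian, 1400–1200 Ma.
Next in line is D (855 Ma), and 1275 − 855 = 420 Myr.

C, in the Ectasian; 420 million years to D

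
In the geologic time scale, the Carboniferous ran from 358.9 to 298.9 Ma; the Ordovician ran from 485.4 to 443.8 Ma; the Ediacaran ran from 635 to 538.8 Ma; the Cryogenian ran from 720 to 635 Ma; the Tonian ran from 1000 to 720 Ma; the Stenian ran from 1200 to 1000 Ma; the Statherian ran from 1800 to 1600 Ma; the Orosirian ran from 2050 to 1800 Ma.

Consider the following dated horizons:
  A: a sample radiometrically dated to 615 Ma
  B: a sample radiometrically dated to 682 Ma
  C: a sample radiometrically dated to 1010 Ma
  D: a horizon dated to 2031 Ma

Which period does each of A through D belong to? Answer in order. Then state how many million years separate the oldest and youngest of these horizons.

Match each age against the start–end ranges in the excerpt: A = 615 Ma → Ediacaran (635–538.8); B = 682 Ma → Cryogenian (720–635); C = 1010 Ma → Stenian (1200–1000); D = 2031 Ma → Orosirian (2050–1800).
The largest age is 2031 Ma and the smallest is 615 Ma; their difference is 1416 Myr.

A — Ediacaran; B — Cryogenian; C — Stenian; D — Orosirian; span 1416 million years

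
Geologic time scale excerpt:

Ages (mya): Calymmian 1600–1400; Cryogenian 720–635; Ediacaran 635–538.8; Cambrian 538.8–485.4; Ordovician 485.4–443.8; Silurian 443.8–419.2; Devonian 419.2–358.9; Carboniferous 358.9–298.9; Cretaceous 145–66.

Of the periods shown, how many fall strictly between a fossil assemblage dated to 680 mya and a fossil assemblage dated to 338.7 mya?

5

The older date is 680 Ma and the younger is 338.7 Ma.
Periods with start < 680 and end > 338.7 Ma: Ediacaran (635–538.8), Cambrian (538.8–485.4), Ordovician (485.4–443.8), Silurian (443.8–419.2), Devonian (419.2–358.9).
That is 5 complete periods.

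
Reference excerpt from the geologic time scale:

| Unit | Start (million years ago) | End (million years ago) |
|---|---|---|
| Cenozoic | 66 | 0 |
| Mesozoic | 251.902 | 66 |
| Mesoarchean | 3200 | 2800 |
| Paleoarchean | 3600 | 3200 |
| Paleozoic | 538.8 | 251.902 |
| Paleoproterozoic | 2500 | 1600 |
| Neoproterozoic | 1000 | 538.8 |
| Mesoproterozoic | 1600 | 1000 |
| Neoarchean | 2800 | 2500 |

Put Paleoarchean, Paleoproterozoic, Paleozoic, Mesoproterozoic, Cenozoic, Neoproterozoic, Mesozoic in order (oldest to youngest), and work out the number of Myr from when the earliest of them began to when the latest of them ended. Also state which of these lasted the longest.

Paleoarchean, Paleoproterozoic, Mesoproterozoic, Neoproterozoic, Paleozoic, Mesozoic, Cenozoic; total span 3600 Myr; longest is Paleoproterozoic

Start ages (Ma): Paleoarchean 3600, Paleoproterozoic 2500, Mesoproterozoic 1600, Neoproterozoic 1000, Paleozoic 538.8, Mesozoic 251.902, Cenozoic 66.
Ordered oldest to youngest: Paleoarchean, Paleoproterozoic, Mesoproterozoic, Neoproterozoic, Paleozoic, Mesozoic, Cenozoic.
Span = 3600 − 0 = 3600 Myr.
Durations: Neoproterozoic 461.2, Mesozoic 185.902, Cenozoic 66, Paleoarchean 400, Mesoproterozoic 600, Paleozoic 286.898, Paleoproterozoic 900 → longest is Paleoproterozoic (900 Myr).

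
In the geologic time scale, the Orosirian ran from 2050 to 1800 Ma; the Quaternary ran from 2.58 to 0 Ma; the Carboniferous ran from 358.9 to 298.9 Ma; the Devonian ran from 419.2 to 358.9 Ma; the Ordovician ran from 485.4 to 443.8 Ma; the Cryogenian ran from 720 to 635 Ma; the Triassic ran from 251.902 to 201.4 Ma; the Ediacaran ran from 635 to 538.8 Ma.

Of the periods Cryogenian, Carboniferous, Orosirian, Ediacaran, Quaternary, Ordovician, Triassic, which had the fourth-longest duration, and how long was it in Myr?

Durations: Cryogenian 85; Carboniferous 60; Orosirian 250; Ediacaran 96.2; Quaternary 2.58; Ordovician 41.6; Triassic 50.502 Myr.
Sorted longest-first: Orosirian (250), Ediacaran (96.2), Cryogenian (85), Carboniferous (60), Triassic (50.502), Ordovician (41.6), Quaternary (2.58).
The fourth longest is Carboniferous at 60 Myr.

Carboniferous, 60 million years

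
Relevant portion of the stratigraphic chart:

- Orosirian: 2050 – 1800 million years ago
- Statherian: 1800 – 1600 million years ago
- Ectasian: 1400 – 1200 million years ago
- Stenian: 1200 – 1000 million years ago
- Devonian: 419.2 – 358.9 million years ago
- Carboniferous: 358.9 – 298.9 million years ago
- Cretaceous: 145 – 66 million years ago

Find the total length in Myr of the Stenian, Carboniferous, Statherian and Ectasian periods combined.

660 million years

Duration is start − end for each: (1200 − 1000) + (358.9 − 298.9) + (1800 − 1600) + (1400 − 1200).
That is 200 + 60 + 200 + 200, which totals 660 million years.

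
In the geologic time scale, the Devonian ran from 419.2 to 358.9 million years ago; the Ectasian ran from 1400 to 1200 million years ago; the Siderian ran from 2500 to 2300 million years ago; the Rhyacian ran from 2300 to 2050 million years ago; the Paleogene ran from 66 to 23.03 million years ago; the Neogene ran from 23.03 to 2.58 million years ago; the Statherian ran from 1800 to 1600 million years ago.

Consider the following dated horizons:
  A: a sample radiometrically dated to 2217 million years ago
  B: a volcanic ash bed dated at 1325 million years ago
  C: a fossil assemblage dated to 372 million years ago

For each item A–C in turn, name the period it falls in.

A — Rhyacian; B — Ectasian; C — Devonian

Match each age against the start–end ranges in the excerpt: A = 2217 Ma → Rhyacian (2300–2050); B = 1325 Ma → Ectasian (1400–1200); C = 372 Ma → Devonian (419.2–358.9).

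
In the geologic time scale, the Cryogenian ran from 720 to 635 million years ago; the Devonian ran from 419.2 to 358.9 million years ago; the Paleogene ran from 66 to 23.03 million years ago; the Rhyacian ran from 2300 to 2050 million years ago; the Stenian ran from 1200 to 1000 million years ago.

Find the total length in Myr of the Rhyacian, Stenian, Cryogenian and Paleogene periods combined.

Duration is start − end for each: (2300 − 2050) + (1200 − 1000) + (720 − 635) + (66 − 23.03).
That is 250 + 200 + 85 + 42.97, which totals 577.97 million years.

577.97 million years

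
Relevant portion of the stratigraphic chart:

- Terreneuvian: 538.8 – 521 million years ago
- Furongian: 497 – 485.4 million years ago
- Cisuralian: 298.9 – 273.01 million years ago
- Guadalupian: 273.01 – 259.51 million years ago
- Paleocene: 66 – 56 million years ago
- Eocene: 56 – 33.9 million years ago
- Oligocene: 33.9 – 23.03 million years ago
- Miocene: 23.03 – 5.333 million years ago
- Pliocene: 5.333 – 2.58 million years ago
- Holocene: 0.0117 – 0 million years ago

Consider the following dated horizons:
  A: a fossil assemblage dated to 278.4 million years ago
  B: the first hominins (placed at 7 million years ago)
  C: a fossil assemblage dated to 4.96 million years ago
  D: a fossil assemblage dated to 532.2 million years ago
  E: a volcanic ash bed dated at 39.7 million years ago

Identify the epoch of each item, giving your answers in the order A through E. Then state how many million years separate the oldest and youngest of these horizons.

Match each age against the start–end ranges in the excerpt: A = 278.4 Ma → Cisuralian (298.9–273.01); B = 7 Ma → Miocene (23.03–5.333); C = 4.96 Ma → Pliocene (5.333–2.58); D = 532.2 Ma → Terreneuvian (538.8–521); E = 39.7 Ma → Eocene (56–33.9).
The largest age is 532.2 Ma and the smallest is 4.96 Ma; their difference is 527.24 Myr.

A — Cisuralian; B — Miocene; C — Pliocene; D — Terreneuvian; E — Eocene; span 527.24 million years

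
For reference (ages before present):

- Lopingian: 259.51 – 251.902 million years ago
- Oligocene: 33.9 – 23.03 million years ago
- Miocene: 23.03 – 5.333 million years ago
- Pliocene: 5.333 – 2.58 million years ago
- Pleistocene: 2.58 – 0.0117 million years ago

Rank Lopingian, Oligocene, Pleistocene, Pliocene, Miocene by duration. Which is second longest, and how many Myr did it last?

Oligocene, 10.87 million years

Durations: Lopingian 7.608; Oligocene 10.87; Pleistocene 2.5683; Pliocene 2.753; Miocene 17.697 Myr.
Sorted longest-first: Miocene (17.697), Oligocene (10.87), Lopingian (7.608), Pliocene (2.753), Pleistocene (2.5683).
The second longest is Oligocene at 10.87 Myr.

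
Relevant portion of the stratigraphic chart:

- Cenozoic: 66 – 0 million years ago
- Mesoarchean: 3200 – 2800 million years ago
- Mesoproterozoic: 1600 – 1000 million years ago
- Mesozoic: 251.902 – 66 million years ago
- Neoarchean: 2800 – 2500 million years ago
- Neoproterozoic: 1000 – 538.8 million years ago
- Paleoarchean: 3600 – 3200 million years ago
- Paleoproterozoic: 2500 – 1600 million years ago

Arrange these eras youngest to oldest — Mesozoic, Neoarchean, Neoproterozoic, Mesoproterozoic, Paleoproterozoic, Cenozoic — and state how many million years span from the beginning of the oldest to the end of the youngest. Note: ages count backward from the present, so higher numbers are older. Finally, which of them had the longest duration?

Cenozoic → Mesozoic → Neoproterozoic → Mesoproterozoic → Paleoproterozoic → Neoarchean; total span 2800 Myr; longest is Paleoproterozoic

From the excerpt: Mesozoic 251.902–66; Neoarchean 2800–2500; Neoproterozoic 1000–538.8; Mesoproterozoic 1600–1000; Paleoproterozoic 2500–1600; Cenozoic 66–0 (Ma).
Larger Ma is earlier, so the oldest is Neoarchean and the youngest is Cenozoic; youngest to oldest: Cenozoic, Mesozoic, Neoproterozoic, Mesoproterozoic, Paleoproterozoic, Neoarchean.
Oldest start 2800 minus youngest end 0 gives 2800 Myr overall.
Individual lengths (start − end): Mesozoic 185.902; Cenozoic 66; Paleoproterozoic 900; Neoarchean 300; Mesoproterozoic 600; Neoproterozoic 461.2. The largest is Paleoproterozoic at 900 Myr.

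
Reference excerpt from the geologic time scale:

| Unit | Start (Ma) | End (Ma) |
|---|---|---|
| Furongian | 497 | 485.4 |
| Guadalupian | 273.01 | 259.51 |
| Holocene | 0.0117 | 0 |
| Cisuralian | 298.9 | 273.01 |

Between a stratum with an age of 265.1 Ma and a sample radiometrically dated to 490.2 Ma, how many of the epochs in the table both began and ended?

1

490.2 Ma sits inside the Furongian (497–485.4) and 265.1 Ma inside the Guadalupian (273.01–259.51); neither of those is wholly between the two dates.
The listed epochs lying completely between them are Cisuralian — 1 in all.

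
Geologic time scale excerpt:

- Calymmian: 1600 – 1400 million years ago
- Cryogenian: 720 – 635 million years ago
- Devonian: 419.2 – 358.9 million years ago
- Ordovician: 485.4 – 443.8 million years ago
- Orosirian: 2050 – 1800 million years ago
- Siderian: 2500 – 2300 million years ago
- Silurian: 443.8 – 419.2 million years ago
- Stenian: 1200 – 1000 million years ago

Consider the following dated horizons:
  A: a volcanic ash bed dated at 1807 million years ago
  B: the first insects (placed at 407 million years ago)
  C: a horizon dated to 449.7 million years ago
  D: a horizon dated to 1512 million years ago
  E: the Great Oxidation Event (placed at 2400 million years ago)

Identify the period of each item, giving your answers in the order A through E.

Match each age against the start–end ranges in the excerpt: A = 1807 Ma → Orosirian (2050–1800); B = 407 Ma → Devonian (419.2–358.9); C = 449.7 Ma → Ordovician (485.4–443.8); D = 1512 Ma → Calymmian (1600–1400); E = 2400 Ma → Siderian (2500–2300).

A — Orosirian; B — Devonian; C — Ordovician; D — Calymmian; E — Siderian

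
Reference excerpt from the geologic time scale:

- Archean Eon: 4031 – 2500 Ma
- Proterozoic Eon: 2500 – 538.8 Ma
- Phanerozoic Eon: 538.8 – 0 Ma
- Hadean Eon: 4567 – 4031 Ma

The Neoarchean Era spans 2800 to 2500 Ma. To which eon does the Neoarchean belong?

Archean

The Neoarchean (2800–2500 Ma) lies entirely within 4031–2500 Ma, the Archean Eon.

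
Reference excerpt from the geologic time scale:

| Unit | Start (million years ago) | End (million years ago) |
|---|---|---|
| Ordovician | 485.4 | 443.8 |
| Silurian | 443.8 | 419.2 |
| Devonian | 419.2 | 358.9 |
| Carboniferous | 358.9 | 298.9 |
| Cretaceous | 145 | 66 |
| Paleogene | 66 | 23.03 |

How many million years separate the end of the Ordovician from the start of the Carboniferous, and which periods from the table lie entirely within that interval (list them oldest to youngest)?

84.9 million years; Silurian, Devonian

End of Ordovician = 443.8 Ma; start of Carboniferous = 358.9 Ma.
Gap = 443.8 − 358.9 = 84.9 Myr.
Periods wholly inside 443.8–358.9 Ma: Silurian (443.8–419.2), Devonian (419.2–358.9).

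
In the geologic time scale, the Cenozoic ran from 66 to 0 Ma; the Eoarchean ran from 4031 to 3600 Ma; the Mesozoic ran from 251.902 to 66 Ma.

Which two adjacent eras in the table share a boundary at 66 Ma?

The Mesozoic ends at 66 Ma and the Cenozoic begins at 66 Ma, so they share that boundary.

Mesozoic and Cenozoic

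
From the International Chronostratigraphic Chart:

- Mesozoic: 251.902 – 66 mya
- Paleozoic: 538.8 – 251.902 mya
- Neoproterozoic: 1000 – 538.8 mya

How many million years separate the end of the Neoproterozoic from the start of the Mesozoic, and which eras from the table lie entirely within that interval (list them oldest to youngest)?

286.898 million years; Paleozoic

The Neoproterozoic closes at 538.8 Ma and the Mesozoic opens at 251.902 Ma, so the interval is 538.8 − 251.902 = 286.898 Myr.
An era fits inside if it starts at or after 538.8 Ma and ends at or before 251.902 Ma; oldest first that gives Paleozoic.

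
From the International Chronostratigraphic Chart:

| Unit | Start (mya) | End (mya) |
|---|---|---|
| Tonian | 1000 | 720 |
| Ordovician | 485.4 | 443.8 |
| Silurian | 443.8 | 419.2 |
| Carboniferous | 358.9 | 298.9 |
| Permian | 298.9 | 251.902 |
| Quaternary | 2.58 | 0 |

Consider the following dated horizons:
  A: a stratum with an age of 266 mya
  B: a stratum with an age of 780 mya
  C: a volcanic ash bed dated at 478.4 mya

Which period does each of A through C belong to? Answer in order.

A — Permian; B — Tonian; C — Ordovician

A: 266 Ma lies in 298.9–251.902 Ma, so Permian.
B: 780 Ma lies in 1000–720 Ma, so Tonian.
C: 478.4 Ma lies in 485.4–443.8 Ma, so Ordovician.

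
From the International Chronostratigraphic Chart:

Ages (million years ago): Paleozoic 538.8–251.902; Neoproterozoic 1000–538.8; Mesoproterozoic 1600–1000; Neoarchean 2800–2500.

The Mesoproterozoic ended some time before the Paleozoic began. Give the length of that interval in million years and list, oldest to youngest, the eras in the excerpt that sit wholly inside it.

The Mesoproterozoic closes at 1000 Ma and the Paleozoic opens at 538.8 Ma, so the interval is 1000 − 538.8 = 461.2 Myr.
An era fits inside if it starts at or after 1000 Ma and ends at or before 538.8 Ma; oldest first that gives Neoproterozoic.

461.2 million years; Neoproterozoic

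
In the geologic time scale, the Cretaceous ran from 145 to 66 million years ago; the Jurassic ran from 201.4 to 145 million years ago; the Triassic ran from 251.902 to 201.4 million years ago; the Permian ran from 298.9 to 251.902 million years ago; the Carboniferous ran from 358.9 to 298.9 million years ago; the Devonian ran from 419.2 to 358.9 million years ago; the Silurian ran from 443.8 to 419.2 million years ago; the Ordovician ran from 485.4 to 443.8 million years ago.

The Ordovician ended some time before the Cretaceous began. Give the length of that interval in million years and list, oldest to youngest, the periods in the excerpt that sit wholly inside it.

298.8 million years; Silurian, Devonian, Carboniferous, Permian, Triassic, Jurassic

The Ordovician closes at 443.8 Ma and the Cretaceous opens at 145 Ma, so the interval is 443.8 − 145 = 298.8 Myr.
A period fits inside if it starts at or after 443.8 Ma and ends at or before 145 Ma; oldest first that gives Silurian, Devonian, Carboniferous, Permian, Triassic, Jurassic.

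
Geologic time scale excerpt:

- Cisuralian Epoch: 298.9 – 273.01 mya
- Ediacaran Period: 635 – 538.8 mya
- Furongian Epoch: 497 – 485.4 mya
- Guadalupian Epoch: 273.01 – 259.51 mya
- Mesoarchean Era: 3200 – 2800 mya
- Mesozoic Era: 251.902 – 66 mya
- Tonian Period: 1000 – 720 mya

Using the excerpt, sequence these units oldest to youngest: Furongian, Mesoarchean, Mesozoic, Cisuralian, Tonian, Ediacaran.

Mesoarchean → Tonian → Ediacaran → Furongian → Cisuralian → Mesozoic

The oldest of these is Mesoarchean (starts 3200 Ma) and the youngest is Mesozoic (ends 66 Ma).
In between, by decreasing start age: Tonian (1000), Ediacaran (635), Furongian (497), Cisuralian (298.9).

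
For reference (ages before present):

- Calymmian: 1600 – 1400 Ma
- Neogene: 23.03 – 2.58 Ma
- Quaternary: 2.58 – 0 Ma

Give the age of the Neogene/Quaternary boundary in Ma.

The Neogene ends and the Quaternary begins at 2.58 Ma.

2.58 Ma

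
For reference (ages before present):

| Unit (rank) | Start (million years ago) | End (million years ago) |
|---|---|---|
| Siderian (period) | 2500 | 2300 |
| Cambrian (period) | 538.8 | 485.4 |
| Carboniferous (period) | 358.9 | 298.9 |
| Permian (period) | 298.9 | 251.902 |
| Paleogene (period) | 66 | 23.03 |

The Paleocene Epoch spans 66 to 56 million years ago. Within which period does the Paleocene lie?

Paleogene

The Paleocene (66–56 Ma) lies entirely within 66–23.03 Ma, the Paleogene Period.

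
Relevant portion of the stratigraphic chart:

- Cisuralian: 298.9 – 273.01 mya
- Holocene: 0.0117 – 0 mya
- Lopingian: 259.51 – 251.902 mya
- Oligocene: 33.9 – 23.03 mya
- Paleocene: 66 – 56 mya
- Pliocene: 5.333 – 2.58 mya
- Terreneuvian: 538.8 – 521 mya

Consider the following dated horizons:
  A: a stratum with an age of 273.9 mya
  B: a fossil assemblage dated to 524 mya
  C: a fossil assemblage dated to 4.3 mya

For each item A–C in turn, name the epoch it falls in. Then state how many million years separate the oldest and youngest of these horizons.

A: 273.9 Ma lies in 298.9–273.01 Ma, so Cisuralian.
B: 524 Ma lies in 538.8–521 Ma, so Terreneuvian.
C: 4.3 Ma lies in 5.333–2.58 Ma, so Pliocene.
Oldest = 524 Ma, youngest = 4.3 Ma → span 519.7 Myr.

A — Cisuralian; B — Terreneuvian; C — Pliocene; span 519.7 million years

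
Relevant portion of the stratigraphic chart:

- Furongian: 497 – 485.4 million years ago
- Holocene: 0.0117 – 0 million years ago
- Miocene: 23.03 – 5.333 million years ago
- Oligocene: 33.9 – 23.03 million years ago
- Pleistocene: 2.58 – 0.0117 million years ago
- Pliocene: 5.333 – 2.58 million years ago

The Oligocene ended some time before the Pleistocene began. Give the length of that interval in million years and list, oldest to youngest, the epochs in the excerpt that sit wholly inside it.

20.45 million years; Miocene, Pliocene

The Oligocene closes at 23.03 Ma and the Pleistocene opens at 2.58 Ma, so the interval is 23.03 − 2.58 = 20.45 Myr.
An epoch fits inside if it starts at or after 23.03 Ma and ends at or before 2.58 Ma; oldest first that gives Miocene, Pliocene.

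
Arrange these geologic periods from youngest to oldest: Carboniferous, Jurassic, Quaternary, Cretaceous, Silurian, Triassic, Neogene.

Quaternary, Neogene, Cretaceous, Jurassic, Triassic, Carboniferous, Silurian

Group by era (each group listed oldest first) — Paleozoic: Silurian, Carboniferous; Mesozoic: Triassic, Jurassic, Cretaceous; Cenozoic: Neogene, Quaternary. The eras run Paleozoic → Mesozoic → Cenozoic. Concatenating the groups in that era order and then reversing gives youngest to oldest.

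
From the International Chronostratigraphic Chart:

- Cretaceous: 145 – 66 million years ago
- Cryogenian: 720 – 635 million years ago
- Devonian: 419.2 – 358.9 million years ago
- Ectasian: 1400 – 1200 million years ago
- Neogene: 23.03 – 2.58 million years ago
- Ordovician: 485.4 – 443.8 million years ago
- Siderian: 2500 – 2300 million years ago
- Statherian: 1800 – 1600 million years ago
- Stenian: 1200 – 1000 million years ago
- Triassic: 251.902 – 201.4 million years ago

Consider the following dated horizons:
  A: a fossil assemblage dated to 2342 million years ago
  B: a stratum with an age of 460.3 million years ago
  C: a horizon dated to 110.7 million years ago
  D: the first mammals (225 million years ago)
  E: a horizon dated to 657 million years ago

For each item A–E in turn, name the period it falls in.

Match each age against the start–end ranges in the excerpt: A = 2342 Ma → Siderian (2500–2300); B = 460.3 Ma → Ordovician (485.4–443.8); C = 110.7 Ma → Cretaceous (145–66); D = 225 Ma → Triassic (251.902–201.4); E = 657 Ma → Cryogenian (720–635).

A — Siderian; B — Ordovician; C — Cretaceous; D — Triassic; E — Cryogenian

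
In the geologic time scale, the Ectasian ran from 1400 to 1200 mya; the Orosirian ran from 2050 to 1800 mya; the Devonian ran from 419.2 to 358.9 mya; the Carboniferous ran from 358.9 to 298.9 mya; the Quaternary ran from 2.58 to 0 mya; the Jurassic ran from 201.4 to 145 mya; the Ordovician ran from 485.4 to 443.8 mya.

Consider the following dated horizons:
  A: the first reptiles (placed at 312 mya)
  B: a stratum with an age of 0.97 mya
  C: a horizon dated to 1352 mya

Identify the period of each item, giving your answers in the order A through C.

Match each age against the start–end ranges in the excerpt: A = 312 Ma → Carboniferous (358.9–298.9); B = 0.97 Ma → Quaternary (2.58–0); C = 1352 Ma → Ectasian (1400–1200).

A — Carboniferous; B — Quaternary; C — Ectasian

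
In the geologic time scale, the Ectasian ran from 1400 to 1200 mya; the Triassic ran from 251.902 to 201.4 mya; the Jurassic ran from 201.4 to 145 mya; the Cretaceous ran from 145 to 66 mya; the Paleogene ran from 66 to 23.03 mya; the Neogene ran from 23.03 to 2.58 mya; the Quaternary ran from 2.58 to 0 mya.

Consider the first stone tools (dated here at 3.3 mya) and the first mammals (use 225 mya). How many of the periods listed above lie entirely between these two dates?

3

225 Ma sits inside the Triassic (251.902–201.4) and 3.3 Ma inside the Neogene (23.03–2.58); neither of those is wholly between the two dates.
The listed periods lying completely between them are Jurassic, Cretaceous, Paleogene — 3 in all.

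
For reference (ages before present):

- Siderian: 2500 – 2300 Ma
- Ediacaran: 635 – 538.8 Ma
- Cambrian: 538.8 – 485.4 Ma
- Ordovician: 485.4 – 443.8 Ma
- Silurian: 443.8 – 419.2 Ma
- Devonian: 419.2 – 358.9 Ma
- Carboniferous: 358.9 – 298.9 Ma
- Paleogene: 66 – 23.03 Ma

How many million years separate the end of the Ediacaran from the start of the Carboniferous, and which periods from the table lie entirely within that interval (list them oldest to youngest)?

179.9 million years; Cambrian, Ordovician, Silurian, Devonian

The Ediacaran closes at 538.8 Ma and the Carboniferous opens at 358.9 Ma, so the interval is 538.8 − 358.9 = 179.9 Myr.
A period fits inside if it starts at or after 538.8 Ma and ends at or before 358.9 Ma; oldest first that gives Cambrian, Ordovician, Silurian, Devonian.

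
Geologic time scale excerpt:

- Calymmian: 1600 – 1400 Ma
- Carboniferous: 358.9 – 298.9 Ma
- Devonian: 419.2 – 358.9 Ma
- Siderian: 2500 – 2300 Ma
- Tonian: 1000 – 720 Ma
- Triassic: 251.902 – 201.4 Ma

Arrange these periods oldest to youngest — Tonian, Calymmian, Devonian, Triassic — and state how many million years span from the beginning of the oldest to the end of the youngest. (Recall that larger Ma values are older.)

Calymmian, Tonian, Devonian, Triassic; total span 1398.6 Myr

Start ages (Ma): Calymmian 1600, Tonian 1000, Devonian 419.2, Triassic 251.902.
Ordered oldest to youngest: Calymmian, Tonian, Devonian, Triassic.
Span = 1600 − 201.4 = 1398.6 Myr.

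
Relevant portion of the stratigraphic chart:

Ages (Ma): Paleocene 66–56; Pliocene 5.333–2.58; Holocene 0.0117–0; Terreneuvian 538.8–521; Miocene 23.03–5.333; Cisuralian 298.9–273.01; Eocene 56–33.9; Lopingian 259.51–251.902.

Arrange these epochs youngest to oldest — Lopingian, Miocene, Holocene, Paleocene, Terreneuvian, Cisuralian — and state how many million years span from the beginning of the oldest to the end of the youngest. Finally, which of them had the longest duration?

Holocene → Miocene → Paleocene → Lopingian → Cisuralian → Terreneuvian; total span 538.8 Myr; longest is Cisuralian

Start ages (Ma): Terreneuvian 538.8, Cisuralian 298.9, Lopingian 259.51, Paleocene 66, Miocene 23.03, Holocene 0.0117.
Ordered youngest to oldest: Holocene, Miocene, Paleocene, Lopingian, Cisuralian, Terreneuvian.
Span = 538.8 − 0 = 538.8 Myr.
Durations: Lopingian 7.608, Cisuralian 25.89, Terreneuvian 17.8, Miocene 17.697, Paleocene 10, Holocene 0.0117 → longest is Cisuralian (25.89 Myr).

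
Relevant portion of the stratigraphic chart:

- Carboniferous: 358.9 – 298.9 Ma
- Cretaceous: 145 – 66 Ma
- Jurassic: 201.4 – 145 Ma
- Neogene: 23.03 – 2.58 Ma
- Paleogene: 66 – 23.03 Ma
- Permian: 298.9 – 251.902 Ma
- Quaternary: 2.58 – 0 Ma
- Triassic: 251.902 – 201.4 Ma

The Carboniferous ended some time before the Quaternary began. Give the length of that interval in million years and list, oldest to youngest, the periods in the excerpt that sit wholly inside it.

End of Carboniferous = 298.9 Ma; start of Quaternary = 2.58 Ma.
Gap = 298.9 − 2.58 = 296.32 Myr.
Periods wholly inside 298.9–2.58 Ma: Permian (298.9–251.902), Triassic (251.902–201.4), Jurassic (201.4–145), Cretaceous (145–66), Paleogene (66–23.03), Neogene (23.03–2.58).

296.32 million years; Permian, Triassic, Jurassic, Cretaceous, Paleogene, Neogene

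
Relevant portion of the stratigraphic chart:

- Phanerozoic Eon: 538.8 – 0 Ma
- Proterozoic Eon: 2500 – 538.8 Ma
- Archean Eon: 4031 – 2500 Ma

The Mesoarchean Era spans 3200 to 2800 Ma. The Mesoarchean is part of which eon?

Archean

The Mesoarchean (3200–2800 Ma) lies entirely within 4031–2500 Ma, the Archean Eon.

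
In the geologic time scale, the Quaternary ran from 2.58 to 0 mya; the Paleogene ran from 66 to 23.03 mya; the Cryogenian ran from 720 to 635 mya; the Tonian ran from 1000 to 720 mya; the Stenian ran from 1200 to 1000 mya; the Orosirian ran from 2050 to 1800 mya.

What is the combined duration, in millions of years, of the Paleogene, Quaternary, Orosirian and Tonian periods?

Duration is start − end for each: (66 − 23.03) + (2.58 − 0) + (2050 − 1800) + (1000 − 720).
That is 42.97 + 2.58 + 250 + 280, which totals 575.55 million years.

575.55 million years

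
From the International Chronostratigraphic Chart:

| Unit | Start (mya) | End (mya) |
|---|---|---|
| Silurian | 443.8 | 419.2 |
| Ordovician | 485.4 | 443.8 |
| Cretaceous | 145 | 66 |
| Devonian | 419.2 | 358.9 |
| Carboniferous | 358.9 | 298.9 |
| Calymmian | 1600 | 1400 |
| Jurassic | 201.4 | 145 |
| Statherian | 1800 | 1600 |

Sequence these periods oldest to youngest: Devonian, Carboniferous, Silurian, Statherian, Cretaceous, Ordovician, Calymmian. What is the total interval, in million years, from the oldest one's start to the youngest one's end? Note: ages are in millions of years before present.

Statherian → Calymmian → Ordovician → Silurian → Devonian → Carboniferous → Cretaceous; total span 1734 Myr

From the excerpt: Devonian 419.2–358.9; Carboniferous 358.9–298.9; Silurian 443.8–419.2; Statherian 1800–1600; Cretaceous 145–66; Ordovician 485.4–443.8; Calymmian 1600–1400 (Ma).
Larger Ma is earlier, so the oldest is Statherian and the youngest is Cretaceous; oldest to youngest: Statherian, Calymmian, Ordovician, Silurian, Devonian, Carboniferous, Cretaceous.
Oldest start 1800 minus youngest end 66 gives 1734 Myr overall.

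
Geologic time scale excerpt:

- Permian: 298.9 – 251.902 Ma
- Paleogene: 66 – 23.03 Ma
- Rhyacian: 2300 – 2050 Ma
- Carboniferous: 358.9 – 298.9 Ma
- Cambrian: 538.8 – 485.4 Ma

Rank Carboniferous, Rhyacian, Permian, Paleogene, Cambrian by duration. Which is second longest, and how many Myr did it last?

Durations: Carboniferous 60; Rhyacian 250; Permian 46.998; Paleogene 42.97; Cambrian 53.4 Myr.
Sorted longest-first: Rhyacian (250), Carboniferous (60), Cambrian (53.4), Permian (46.998), Paleogene (42.97).
The second longest is Carboniferous at 60 Myr.

Carboniferous, 60 million years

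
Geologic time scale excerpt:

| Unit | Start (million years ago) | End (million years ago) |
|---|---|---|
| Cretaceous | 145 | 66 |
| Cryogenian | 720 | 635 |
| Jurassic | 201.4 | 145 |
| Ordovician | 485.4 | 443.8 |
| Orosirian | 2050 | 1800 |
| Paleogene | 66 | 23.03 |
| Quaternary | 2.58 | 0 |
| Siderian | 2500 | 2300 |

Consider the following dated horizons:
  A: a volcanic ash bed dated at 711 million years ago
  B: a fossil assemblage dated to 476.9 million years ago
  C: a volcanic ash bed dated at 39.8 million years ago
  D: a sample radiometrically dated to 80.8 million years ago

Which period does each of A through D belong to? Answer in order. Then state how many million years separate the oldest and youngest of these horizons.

A — Cryogenian; B — Ordovician; C — Paleogene; D — Cretaceous; span 671.2 million years

Match each age against the start–end ranges in the excerpt: A = 711 Ma → Cryogenian (720–635); B = 476.9 Ma → Ordovician (485.4–443.8); C = 39.8 Ma → Paleogene (66–23.03); D = 80.8 Ma → Cretaceous (145–66).
The largest age is 711 Ma and the smallest is 39.8 Ma; their difference is 671.2 Myr.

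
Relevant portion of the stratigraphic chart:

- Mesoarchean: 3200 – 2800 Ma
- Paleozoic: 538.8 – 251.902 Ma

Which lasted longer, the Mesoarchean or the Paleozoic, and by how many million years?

Mesoarchean: 3200 − 2800 = 400 Myr.
Paleozoic: 538.8 − 251.902 = 286.898 Myr.
Difference: 400 − 286.898 = 113.102 Myr, so the Mesoarchean was longer.

Mesoarchean, by 113.102 million years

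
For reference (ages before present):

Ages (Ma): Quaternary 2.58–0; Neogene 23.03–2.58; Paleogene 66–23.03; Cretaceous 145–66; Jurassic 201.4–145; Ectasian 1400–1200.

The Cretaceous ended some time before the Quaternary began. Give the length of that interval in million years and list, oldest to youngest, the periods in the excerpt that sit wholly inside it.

63.42 million years; Paleogene, Neogene

The Cretaceous closes at 66 Ma and the Quaternary opens at 2.58 Ma, so the interval is 66 − 2.58 = 63.42 Myr.
A period fits inside if it starts at or after 66 Ma and ends at or before 2.58 Ma; oldest first that gives Paleogene, Neogene.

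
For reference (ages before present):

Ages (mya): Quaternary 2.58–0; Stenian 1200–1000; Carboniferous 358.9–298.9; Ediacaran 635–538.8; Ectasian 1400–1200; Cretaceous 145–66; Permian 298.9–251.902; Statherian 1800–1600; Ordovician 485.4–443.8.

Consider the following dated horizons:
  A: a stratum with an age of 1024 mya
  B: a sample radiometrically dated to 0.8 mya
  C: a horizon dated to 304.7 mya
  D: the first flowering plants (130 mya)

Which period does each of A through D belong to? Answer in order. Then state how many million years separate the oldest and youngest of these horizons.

A — Stenian; B — Quaternary; C — Carboniferous; D — Cretaceous; span 1023.2 million years

A: 1024 Ma lies in 1200–1000 Ma, so Stenian.
B: 0.8 Ma lies in 2.58–0 Ma, so Quaternary.
C: 304.7 Ma lies in 358.9–298.9 Ma, so Carboniferous.
D: 130 Ma lies in 145–66 Ma, so Cretaceous.
Oldest = 1024 Ma, youngest = 0.8 Ma → span 1023.2 Myr.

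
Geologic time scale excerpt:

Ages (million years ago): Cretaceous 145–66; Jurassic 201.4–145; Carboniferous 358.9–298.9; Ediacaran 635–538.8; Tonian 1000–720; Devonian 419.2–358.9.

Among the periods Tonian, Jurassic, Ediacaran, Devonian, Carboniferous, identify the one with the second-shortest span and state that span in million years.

Start − end for each: Tonian 1000 − 720 = 280; Jurassic 201.4 − 145 = 56.4; Ediacaran 635 − 538.8 = 96.2; Devonian 419.2 − 358.9 = 60.3; Carboniferous 358.9 − 298.9 = 60.
Ranking these from shortest: Jurassic < Carboniferous < Devonian < Ediacaran < Tonian.
Position 2 in that ranking is Carboniferous, which lasted 60 Myr.

Carboniferous, 60 million years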